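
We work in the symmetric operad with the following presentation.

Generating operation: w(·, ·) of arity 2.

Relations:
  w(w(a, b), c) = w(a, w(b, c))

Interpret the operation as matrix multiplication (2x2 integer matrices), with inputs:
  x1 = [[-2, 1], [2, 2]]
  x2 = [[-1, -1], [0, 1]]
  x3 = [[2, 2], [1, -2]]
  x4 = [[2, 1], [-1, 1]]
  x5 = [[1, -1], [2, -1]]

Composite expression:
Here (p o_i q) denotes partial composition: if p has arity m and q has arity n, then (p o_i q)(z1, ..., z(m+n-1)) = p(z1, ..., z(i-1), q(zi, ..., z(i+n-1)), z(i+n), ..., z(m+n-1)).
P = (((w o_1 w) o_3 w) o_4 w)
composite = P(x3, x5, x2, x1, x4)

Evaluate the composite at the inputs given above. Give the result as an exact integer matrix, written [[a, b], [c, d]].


[[10, -34], [-7, 13]]

w(x3, x5) = [[6, -4], [-3, 1]]
w(x1, x4) = [[-5, -1], [2, 4]]
w(x2, w(x1, x4)) = [[3, -3], [2, 4]]
w(w(x3, x5), w(x2, w(x1, x4))) = [[10, -34], [-7, 13]]


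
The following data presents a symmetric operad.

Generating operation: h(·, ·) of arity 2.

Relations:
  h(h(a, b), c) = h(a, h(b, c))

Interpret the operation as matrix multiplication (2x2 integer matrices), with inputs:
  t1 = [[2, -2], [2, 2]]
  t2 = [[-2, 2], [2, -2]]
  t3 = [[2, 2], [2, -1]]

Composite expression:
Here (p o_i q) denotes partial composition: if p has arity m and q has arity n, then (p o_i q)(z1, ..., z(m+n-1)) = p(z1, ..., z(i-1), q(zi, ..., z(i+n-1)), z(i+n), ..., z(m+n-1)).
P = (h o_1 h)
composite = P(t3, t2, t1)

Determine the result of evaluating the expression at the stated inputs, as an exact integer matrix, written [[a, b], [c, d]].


[[0, 0], [0, 24]]

h(t3, t2) = [[0, 0], [-6, 6]]
h(h(t3, t2), t1) = [[0, 0], [0, 24]]


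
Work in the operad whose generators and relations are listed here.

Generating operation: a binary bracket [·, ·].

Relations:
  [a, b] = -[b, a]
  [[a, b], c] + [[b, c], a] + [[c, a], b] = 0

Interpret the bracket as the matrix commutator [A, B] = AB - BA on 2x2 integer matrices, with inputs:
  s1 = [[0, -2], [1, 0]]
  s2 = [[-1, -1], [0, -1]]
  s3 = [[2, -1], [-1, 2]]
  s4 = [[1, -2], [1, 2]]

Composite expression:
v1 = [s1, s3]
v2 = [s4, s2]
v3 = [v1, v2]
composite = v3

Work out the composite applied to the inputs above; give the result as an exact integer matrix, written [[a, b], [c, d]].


[s1, s3] = [[3, 0], [0, -3]]
[s4, s2] = [[1, 1], [0, -1]]
[[s1, s3], [s4, s2]] = [[0, 6], [0, 0]]

[[0, 6], [0, 0]]


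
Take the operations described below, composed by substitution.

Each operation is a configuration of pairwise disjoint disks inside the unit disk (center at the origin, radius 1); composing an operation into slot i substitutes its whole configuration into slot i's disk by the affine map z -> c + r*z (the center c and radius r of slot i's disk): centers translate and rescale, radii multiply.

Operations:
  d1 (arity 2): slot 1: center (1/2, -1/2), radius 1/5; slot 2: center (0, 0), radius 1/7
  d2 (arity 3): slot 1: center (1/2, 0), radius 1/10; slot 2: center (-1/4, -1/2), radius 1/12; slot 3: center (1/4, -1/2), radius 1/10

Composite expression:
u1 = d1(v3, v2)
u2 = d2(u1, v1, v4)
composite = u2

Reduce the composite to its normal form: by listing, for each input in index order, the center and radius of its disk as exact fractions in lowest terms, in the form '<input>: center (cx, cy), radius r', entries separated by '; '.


v1: center (-1/4, -1/2), radius 1/12; v2: center (1/2, 0), radius 1/70; v3: center (11/20, -1/20), radius 1/50; v4: center (1/4, -1/2), radius 1/10

Each v-disk chains the slot maps above it in d2; radii multiply.
v3 passes through 2 substitutions, ending at center (11/20, -1/20), radius 1/50
v2 passes through 2 substitutions, ending at center (1/2, 0), radius 1/70
v1 passes through 1 substitution, ending at center (-1/4, -1/2), radius 1/12
v4 passes through 1 substitution, ending at center (1/4, -1/2), radius 1/10


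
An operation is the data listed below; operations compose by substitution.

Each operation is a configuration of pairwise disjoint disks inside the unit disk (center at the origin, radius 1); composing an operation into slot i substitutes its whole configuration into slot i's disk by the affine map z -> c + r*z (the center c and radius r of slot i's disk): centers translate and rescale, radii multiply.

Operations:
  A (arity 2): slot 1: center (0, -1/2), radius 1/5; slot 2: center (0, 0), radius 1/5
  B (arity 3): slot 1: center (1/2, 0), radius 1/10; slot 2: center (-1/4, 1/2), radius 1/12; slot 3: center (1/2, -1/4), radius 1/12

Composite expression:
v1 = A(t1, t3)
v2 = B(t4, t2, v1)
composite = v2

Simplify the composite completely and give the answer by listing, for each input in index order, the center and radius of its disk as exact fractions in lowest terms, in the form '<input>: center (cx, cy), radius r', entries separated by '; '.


t1: center (1/2, -7/24), radius 1/60; t2: center (-1/4, 1/2), radius 1/12; t3: center (1/2, -1/4), radius 1/60; t4: center (1/2, 0), radius 1/10


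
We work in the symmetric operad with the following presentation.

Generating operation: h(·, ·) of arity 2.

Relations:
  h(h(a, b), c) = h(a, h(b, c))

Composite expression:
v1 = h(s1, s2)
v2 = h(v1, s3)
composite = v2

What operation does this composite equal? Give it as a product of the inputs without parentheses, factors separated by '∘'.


s1 ∘ s2 ∘ s3

Associativity of h dissolves the nesting; only the s-input order survives.
h(s1, s2) flattens to s1 ∘ s2
h(h(s1, s2), s3) flattens to s1 ∘ s2 ∘ s3


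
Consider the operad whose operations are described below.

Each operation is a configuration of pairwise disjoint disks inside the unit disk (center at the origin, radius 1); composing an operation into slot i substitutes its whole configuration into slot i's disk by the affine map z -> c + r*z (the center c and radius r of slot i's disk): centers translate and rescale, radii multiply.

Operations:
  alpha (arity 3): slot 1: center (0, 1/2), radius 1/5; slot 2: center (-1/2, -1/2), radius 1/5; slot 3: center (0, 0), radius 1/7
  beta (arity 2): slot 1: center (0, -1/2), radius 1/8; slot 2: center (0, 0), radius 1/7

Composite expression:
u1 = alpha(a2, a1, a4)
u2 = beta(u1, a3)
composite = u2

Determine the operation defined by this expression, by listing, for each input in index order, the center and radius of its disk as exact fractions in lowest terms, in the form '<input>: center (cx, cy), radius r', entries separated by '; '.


a1: center (-1/16, -9/16), radius 1/40; a2: center (0, -7/16), radius 1/40; a3: center (0, 0), radius 1/7; a4: center (0, -1/2), radius 1/56

Only the slot chain above each a matters under beta; compose those maps.
for a2, the 2-step affine chain lands on center (0, -7/16), radius 1/40
for a1, the 2-step affine chain lands on center (-1/16, -9/16), radius 1/40
for a4, the 2-step affine chain lands on center (0, -1/2), radius 1/56
for a3, the 1-step affine chain lands on center (0, 0), radius 1/7


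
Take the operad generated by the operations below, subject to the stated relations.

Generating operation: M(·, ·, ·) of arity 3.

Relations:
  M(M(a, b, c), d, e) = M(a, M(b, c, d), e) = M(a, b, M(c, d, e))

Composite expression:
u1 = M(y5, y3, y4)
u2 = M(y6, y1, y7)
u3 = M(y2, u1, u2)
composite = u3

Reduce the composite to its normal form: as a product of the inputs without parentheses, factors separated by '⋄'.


y2 ⋄ y5 ⋄ y3 ⋄ y4 ⋄ y6 ⋄ y1 ⋄ y7

The M-tree's shape is irrelevant; the y-reading-order decides.
M(y5, y3, y4) flattens to y5 ⋄ y3 ⋄ y4
M(y6, y1, y7) flattens to y6 ⋄ y1 ⋄ y7
M(y2, M(y5, y3, y4), M(y6, y1, y7)) flattens to y2 ⋄ y5 ⋄ y3 ⋄ y4 ⋄ y6 ⋄ y1 ⋄ y7


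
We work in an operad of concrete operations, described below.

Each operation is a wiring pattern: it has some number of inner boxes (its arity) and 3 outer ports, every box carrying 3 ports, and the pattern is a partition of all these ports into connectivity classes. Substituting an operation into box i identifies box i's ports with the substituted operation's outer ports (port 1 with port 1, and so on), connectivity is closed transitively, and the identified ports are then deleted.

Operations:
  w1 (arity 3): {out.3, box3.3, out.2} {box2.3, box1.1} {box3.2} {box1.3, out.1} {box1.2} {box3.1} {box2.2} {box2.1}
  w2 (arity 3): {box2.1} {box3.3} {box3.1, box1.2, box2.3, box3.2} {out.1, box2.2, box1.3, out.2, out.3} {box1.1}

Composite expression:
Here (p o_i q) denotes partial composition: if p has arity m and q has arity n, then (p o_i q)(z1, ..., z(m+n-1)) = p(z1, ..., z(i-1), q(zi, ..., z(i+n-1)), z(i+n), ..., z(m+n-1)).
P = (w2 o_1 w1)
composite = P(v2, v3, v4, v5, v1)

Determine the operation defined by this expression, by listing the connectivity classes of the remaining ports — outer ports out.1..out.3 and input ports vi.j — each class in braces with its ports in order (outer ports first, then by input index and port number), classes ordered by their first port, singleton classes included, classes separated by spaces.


Reachability decides: close wires over w2-identified ports.
the subtree at w1 composes to {out.1, v2.3} {out.2, out.3, v4.3} {v2.1, v3.3} {v2.2} {v3.1} {v3.2} {v4.1} {v4.2} on (v2, v3, v4); out.j = own outer ports
the subtree at w2 composes to {out.1, out.2, out.3, v1.1, v1.2, v4.3, v5.2, v5.3} {v1.3} {v2.1, v3.3} {v2.2} {v2.3} {v3.1} {v3.2} {v4.1} {v4.2} {v5.1} on (v2, v3, v4, v5, v1); out.j = own outer ports

{out.1, out.2, out.3, v1.1, v1.2, v4.3, v5.2, v5.3} {v1.3} {v2.1, v3.3} {v2.2} {v2.3} {v3.1} {v3.2} {v4.1} {v4.2} {v5.1}


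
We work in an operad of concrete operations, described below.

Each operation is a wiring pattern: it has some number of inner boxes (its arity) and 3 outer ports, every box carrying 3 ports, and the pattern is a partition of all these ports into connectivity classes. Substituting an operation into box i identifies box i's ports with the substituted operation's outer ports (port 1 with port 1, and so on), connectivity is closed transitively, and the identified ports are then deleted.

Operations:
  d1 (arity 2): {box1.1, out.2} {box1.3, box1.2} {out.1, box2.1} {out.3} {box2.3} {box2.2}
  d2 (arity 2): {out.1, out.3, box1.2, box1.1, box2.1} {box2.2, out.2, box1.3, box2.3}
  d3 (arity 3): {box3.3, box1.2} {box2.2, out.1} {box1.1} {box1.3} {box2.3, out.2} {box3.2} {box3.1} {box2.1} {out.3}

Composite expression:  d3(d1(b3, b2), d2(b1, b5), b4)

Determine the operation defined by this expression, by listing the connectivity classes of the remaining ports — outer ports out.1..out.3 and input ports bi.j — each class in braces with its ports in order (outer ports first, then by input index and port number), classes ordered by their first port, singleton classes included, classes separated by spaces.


{out.1, b1.3, b5.2, b5.3} {out.2, b1.1, b1.2, b5.1} {out.3} {b2.1} {b2.2} {b2.3} {b3.1, b4.3} {b3.2, b3.3} {b4.1} {b4.2}

Reachability decides: close wires over d3-identified ports.
the subtree at d1 composes to {out.1, b2.1} {out.2, b3.1} {out.3} {b2.2} {b2.3} {b3.2, b3.3} on (b3, b2); out.j = own outer ports
the subtree at d2 composes to {out.1, out.3, b1.1, b1.2, b5.1} {out.2, b1.3, b5.2, b5.3} on (b1, b5); out.j = own outer ports
the subtree at d3 composes to {out.1, b1.3, b5.2, b5.3} {out.2, b1.1, b1.2, b5.1} {out.3} {b2.1} {b2.2} {b2.3} {b3.1, b4.3} {b3.2, b3.3} {b4.1} {b4.2} on (b3, b2, b1, b5, b4); out.j = own outer ports


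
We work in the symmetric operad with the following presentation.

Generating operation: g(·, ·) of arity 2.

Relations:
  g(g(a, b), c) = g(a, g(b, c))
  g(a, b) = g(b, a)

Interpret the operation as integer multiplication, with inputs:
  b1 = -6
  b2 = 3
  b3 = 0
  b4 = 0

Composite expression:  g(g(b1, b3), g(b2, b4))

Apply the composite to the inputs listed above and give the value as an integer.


0

g(b1, b3) = 0
g(b2, b4) = 0
g(g(b1, b3), g(b2, b4)) = 0


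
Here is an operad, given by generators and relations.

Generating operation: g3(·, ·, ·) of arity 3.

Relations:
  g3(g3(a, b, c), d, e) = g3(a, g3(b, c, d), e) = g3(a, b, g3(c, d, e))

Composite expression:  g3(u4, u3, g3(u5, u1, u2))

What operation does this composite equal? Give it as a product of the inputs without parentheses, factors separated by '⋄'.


u4 ⋄ u3 ⋄ u5 ⋄ u1 ⋄ u2

Associativity of g3 dissolves the nesting; only the u-input order survives.
g3(u5, u1, u2) collapses to u5 ⋄ u1 ⋄ u2
g3(u4, u3, g3(u5, u1, u2)) collapses to u4 ⋄ u3 ⋄ u5 ⋄ u1 ⋄ u2


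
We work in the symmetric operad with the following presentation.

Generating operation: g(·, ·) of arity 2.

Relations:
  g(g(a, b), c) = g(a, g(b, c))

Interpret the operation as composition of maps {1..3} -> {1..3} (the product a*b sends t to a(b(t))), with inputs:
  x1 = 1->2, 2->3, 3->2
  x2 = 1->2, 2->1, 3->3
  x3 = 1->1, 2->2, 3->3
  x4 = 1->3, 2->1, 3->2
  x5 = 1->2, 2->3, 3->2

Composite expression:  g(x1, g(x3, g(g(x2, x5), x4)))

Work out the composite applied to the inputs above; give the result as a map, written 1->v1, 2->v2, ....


g(x2, x5) = 1->1, 2->3, 3->1
g(g(x2, x5), x4) = 1->1, 2->1, 3->3
g(x3, g(g(x2, x5), x4)) = 1->1, 2->1, 3->3
g(x1, g(x3, g(g(x2, x5), x4))) = 1->2, 2->2, 3->2

1->2, 2->2, 3->2


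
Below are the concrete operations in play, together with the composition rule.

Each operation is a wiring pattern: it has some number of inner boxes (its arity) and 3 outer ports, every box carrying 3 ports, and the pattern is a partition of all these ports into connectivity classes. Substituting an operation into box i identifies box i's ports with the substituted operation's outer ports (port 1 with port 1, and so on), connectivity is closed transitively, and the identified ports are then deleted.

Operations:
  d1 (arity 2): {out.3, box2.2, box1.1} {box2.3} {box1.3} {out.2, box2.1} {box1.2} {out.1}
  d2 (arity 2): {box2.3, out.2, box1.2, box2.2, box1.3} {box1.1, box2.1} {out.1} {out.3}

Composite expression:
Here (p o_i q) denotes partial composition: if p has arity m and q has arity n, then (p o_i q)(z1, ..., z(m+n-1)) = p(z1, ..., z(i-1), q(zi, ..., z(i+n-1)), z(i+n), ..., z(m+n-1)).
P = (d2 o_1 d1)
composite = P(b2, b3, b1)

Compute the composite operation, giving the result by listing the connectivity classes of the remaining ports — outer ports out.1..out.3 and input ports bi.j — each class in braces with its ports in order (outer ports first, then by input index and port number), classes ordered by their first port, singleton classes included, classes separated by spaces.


{out.1} {out.2, b1.2, b1.3, b2.1, b3.1, b3.2} {out.3} {b1.1} {b2.2} {b2.3} {b3.3}


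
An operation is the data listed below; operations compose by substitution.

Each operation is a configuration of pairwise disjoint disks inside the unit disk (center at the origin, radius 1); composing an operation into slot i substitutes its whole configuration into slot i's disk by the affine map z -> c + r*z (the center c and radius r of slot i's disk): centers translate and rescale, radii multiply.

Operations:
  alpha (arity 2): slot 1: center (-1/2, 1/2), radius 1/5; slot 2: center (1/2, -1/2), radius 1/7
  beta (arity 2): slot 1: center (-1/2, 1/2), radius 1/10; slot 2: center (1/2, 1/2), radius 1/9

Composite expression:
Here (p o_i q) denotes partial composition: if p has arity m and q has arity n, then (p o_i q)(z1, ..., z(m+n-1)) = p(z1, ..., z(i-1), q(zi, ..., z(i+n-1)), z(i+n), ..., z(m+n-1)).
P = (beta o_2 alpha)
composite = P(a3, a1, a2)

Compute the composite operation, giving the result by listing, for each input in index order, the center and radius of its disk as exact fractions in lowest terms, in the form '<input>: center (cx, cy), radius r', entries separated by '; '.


a1: center (4/9, 5/9), radius 1/45; a2: center (5/9, 4/9), radius 1/63; a3: center (-1/2, 1/2), radius 1/10

Only the slot chain above each a matters under beta; compose those maps.
a3: after 1 affine step, its disk has center (-1/2, 1/2), radius 1/10
a1: after 2 affine steps, its disk has center (4/9, 5/9), radius 1/45
a2: after 2 affine steps, its disk has center (5/9, 4/9), radius 1/63


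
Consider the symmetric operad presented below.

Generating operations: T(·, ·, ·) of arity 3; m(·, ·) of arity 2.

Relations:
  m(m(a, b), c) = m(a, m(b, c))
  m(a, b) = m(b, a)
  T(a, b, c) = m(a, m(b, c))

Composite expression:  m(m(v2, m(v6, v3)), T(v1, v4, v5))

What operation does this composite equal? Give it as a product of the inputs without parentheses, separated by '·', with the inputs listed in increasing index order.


v1 · v2 · v3 · v4 · v5 · v6

Shape and order are irrelevant to m; the v-input set decides.
m(v6, v3) spells out as v6 · v3
m(v2, m(v6, v3)) spells out as v2 · v6 · v3
T(v1, v4, v5) spells out as v1 · v4 · v5
m(m(v2, m(v6, v3)), T(v1, v4, v5)) spells out as v2 · v6 · v3 · v1 · v4 · v5
the factors in increasing index order: v1 · v2 · v3 · v4 · v5 · v6


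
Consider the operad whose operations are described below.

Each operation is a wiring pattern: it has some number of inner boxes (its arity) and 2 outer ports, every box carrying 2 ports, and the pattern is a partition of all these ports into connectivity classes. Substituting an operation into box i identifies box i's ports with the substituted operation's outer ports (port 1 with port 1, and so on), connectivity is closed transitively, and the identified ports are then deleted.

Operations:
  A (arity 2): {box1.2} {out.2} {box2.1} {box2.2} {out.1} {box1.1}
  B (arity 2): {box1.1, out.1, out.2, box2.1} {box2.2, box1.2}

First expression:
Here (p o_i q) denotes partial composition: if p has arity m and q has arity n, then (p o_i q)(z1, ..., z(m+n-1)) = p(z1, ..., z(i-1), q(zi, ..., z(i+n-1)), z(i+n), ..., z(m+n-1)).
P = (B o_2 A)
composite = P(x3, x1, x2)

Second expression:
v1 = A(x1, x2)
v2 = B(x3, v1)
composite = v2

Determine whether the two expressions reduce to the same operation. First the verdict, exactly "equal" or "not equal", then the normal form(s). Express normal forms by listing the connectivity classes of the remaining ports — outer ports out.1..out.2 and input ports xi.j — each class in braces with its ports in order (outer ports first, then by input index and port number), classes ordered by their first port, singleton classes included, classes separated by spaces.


Normal form of the first expression: {out.1, out.2, x3.1} {x1.1} {x1.2} {x2.1} {x2.2} {x3.2}
Normal form of the second expression: {out.1, out.2, x3.1} {x1.1} {x1.2} {x2.1} {x2.2} {x3.2}
Same normal form: equal.

equal; both compose to {out.1, out.2, x3.1} {x1.1} {x1.2} {x2.1} {x2.2} {x3.2}


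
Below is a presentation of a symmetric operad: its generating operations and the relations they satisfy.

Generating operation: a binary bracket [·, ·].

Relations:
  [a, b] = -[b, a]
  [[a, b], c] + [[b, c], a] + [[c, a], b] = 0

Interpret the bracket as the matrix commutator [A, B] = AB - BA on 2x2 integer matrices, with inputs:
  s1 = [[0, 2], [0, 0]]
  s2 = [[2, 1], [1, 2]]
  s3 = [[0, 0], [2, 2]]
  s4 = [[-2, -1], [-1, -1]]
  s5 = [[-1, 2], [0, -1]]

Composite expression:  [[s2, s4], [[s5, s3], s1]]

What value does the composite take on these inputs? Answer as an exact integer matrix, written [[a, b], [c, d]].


[[16, 0], [0, -16]]

[s2, s4] = [[0, 1], [-1, 0]]
[s5, s3] = [[4, 4], [0, -4]]
[[s5, s3], s1] = [[0, 16], [0, 0]]
[[s2, s4], [[s5, s3], s1]] = [[16, 0], [0, -16]]


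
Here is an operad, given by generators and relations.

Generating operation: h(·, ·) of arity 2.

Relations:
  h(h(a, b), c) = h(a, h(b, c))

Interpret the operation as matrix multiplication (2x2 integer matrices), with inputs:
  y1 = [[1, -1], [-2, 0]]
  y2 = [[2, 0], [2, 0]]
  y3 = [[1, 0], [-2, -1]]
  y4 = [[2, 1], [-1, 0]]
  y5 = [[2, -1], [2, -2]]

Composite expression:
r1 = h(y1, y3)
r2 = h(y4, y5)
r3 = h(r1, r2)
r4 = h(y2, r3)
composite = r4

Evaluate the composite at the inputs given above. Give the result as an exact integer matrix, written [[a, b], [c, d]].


h(y1, y3) = [[3, 1], [-2, 0]]
h(y4, y5) = [[6, -4], [-2, 1]]
h(h(y1, y3), h(y4, y5)) = [[16, -11], [-12, 8]]
h(y2, h(h(y1, y3), h(y4, y5))) = [[32, -22], [32, -22]]

[[32, -22], [32, -22]]


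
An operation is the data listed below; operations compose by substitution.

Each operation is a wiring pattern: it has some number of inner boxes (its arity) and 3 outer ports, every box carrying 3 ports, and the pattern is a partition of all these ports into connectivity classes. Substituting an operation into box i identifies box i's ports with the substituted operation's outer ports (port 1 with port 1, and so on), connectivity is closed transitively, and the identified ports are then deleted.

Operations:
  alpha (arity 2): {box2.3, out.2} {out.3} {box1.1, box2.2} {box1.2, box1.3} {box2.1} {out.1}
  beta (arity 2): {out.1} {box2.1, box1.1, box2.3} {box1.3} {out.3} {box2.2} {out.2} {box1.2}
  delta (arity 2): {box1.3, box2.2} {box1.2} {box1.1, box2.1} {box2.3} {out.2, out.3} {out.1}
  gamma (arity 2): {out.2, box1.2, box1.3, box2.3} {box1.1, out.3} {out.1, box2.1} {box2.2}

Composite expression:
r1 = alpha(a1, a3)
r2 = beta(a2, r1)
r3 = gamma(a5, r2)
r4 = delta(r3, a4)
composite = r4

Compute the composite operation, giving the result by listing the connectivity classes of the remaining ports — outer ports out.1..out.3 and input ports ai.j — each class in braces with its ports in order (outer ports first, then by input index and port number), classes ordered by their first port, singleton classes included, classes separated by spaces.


Treat the ports identified at delta as solder joints: merge, then drop.
through alpha, on inputs (a1, a3): {out.1} {out.2, a3.3} {out.3} {a1.1, a3.2} {a1.2, a1.3} {a3.1} (out.j = stage outer ports)
through beta, on inputs (a2, a1, a3): {out.1} {out.2} {out.3} {a1.1, a3.2} {a1.2, a1.3} {a2.1} {a2.2} {a2.3} {a3.1} {a3.3} (out.j = stage outer ports)
through gamma, on inputs (a5, a2, a1, a3): {out.1} {out.2, a5.2, a5.3} {out.3, a5.1} {a1.1, a3.2} {a1.2, a1.3} {a2.1} {a2.2} {a2.3} {a3.1} {a3.3} (out.j = stage outer ports)
through delta, on inputs (a5, a2, a1, a3, a4): {out.1} {out.2, out.3} {a1.1, a3.2} {a1.2, a1.3} {a2.1} {a2.2} {a2.3} {a3.1} {a3.3} {a4.1} {a4.2, a5.1} {a4.3} {a5.2, a5.3} (out.j = stage outer ports)

{out.1} {out.2, out.3} {a1.1, a3.2} {a1.2, a1.3} {a2.1} {a2.2} {a2.3} {a3.1} {a3.3} {a4.1} {a4.2, a5.1} {a4.3} {a5.2, a5.3}


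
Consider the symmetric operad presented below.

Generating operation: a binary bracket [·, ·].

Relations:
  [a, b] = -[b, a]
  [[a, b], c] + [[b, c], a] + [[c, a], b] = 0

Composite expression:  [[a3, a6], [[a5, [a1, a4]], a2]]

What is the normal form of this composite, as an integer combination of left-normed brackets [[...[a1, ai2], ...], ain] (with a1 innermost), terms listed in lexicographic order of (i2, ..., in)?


[[[[[a1, a4], a5], a2], a3], a6] - [[[[[a1, a4], a5], a2], a6], a3]

In the tensor algebra, words opening a1 carry the a1-anchored form.
Composite bracket: [[a3, a6], [[a5, [a1, a4]], a2]]
The bracket unfolds into 32 signed words via [a, b] = ab - ba (2^5 = 32).
The a1-initial words carry the normal form:
  a1a4a5a2a3a6 (sign +1) contributes +[[[[[a1, a4], a5], a2], a3], a6]
  a1a4a5a2a6a3 (sign -1) contributes -[[[[[a1, a4], a5], a2], a6], a3]


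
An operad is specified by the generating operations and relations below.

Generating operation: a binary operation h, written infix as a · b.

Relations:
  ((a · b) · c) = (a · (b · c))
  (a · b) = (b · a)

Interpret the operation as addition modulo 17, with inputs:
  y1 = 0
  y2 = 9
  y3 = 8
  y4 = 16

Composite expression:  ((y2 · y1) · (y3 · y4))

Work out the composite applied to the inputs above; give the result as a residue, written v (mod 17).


16 (mod 17)


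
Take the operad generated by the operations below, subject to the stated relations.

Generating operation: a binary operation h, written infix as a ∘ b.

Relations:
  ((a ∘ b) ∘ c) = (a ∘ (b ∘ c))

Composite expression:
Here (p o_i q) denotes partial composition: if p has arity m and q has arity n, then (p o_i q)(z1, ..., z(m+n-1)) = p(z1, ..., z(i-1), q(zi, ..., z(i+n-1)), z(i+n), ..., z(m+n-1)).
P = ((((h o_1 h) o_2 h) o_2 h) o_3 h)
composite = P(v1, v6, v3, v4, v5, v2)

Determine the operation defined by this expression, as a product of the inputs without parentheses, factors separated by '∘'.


v1 ∘ v6 ∘ v3 ∘ v4 ∘ v5 ∘ v2

All parenthesizations of h agree; list the v-inputs left to right.
(v3 ∘ v4) flattens to v3 ∘ v4
(v6 ∘ (v3 ∘ v4)) flattens to v6 ∘ v3 ∘ v4
((v6 ∘ (v3 ∘ v4)) ∘ v5) flattens to v6 ∘ v3 ∘ v4 ∘ v5
(v1 ∘ ((v6 ∘ (v3 ∘ v4)) ∘ v5)) flattens to v1 ∘ v6 ∘ v3 ∘ v4 ∘ v5
((v1 ∘ ((v6 ∘ (v3 ∘ v4)) ∘ v5)) ∘ v2) flattens to v1 ∘ v6 ∘ v3 ∘ v4 ∘ v5 ∘ v2


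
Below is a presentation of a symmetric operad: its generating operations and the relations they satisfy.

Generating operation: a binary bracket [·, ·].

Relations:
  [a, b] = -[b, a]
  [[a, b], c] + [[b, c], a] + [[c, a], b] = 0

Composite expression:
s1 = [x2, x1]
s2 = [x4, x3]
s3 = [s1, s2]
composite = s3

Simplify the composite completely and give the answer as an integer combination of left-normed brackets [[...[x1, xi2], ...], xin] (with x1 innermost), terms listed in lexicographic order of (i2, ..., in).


[[[x1, x2], x3], x4] - [[[x1, x2], x4], x3]

Skip Jacobi rewriting: expand, keep x1-initial words, read off terms.
Composite bracket: [[x2, x1], [x4, x3]]
Under [a, b] = ab - ba we get 8 signed associative words (2^3 = 8).
The x1-initial words carry the normal form:
  word x1x2x3x4 has sign +1, contributing +[[[x1, x2], x3], x4]
  word x1x2x4x3 has sign -1, contributing -[[[x1, x2], x4], x3]


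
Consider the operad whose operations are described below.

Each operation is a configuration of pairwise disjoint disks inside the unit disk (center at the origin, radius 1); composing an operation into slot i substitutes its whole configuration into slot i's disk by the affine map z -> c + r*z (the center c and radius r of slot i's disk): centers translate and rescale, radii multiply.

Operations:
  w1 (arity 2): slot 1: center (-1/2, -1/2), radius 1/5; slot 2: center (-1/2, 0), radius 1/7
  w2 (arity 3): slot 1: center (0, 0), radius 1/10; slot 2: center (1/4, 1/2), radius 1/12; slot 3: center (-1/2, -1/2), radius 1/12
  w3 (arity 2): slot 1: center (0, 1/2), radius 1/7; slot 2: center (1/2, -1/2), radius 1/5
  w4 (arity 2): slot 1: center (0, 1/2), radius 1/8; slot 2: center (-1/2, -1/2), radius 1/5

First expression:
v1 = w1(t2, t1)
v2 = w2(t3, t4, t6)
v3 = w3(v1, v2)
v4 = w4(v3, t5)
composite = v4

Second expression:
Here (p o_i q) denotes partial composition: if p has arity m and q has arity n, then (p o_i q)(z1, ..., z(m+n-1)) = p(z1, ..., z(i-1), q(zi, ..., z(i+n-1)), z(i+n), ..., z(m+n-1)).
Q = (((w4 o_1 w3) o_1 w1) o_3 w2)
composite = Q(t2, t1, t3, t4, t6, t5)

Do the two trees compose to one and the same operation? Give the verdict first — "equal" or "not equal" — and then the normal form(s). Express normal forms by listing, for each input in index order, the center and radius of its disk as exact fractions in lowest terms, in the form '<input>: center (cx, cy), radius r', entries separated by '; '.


equal; both compose to t1: center (-1/112, 9/16), radius 1/392; t2: center (-1/112, 31/56), radius 1/280; t3: center (1/16, 7/16), radius 1/400; t4: center (11/160, 9/20), radius 1/480; t5: center (-1/2, -1/2), radius 1/5; t6: center (1/20, 17/40), radius 1/480

Normal form of the first expression: t1: center (-1/112, 9/16), radius 1/392; t2: center (-1/112, 31/56), radius 1/280; t3: center (1/16, 7/16), radius 1/400; t4: center (11/160, 9/20), radius 1/480; t5: center (-1/2, -1/2), radius 1/5; t6: center (1/20, 17/40), radius 1/480
Normal form of the second expression: t1: center (-1/112, 9/16), radius 1/392; t2: center (-1/112, 31/56), radius 1/280; t3: center (1/16, 7/16), radius 1/400; t4: center (11/160, 9/20), radius 1/480; t5: center (-1/2, -1/2), radius 1/5; t6: center (1/20, 17/40), radius 1/480
Identical normal forms: equal.


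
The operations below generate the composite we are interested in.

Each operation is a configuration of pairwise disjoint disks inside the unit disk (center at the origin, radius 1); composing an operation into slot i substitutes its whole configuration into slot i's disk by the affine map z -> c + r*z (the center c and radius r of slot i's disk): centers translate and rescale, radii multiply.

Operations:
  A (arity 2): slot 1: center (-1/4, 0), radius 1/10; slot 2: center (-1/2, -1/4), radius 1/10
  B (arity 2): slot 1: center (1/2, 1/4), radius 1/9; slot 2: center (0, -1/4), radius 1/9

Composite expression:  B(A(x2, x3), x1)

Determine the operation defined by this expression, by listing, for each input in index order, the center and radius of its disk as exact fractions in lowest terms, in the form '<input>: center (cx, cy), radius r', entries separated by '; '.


Below B, radii multiply path by path; the x-disk centers shift.
x2 passes through 2 substitutions, ending at center (17/36, 1/4), radius 1/90
x3 passes through 2 substitutions, ending at center (4/9, 2/9), radius 1/90
x1 passes through 1 substitution, ending at center (0, -1/4), radius 1/9

x1: center (0, -1/4), radius 1/9; x2: center (17/36, 1/4), radius 1/90; x3: center (4/9, 2/9), radius 1/90


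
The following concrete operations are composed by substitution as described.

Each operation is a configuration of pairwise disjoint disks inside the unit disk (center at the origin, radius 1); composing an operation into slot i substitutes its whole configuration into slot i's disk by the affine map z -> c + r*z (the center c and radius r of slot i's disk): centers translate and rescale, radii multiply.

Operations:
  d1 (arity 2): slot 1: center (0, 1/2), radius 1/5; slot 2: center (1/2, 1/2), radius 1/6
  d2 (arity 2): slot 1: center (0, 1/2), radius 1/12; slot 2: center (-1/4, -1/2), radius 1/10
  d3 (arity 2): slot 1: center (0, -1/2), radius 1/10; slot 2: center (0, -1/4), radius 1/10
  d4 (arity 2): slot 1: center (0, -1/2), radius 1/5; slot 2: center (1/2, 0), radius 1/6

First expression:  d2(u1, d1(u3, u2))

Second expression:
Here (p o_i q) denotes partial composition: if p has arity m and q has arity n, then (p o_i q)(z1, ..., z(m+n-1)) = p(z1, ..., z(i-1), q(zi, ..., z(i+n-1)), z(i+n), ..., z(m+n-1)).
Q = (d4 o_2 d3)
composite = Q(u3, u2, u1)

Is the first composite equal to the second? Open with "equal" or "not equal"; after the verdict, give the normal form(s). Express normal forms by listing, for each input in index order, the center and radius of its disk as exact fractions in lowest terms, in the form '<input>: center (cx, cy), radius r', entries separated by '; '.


not equal; the first gives u1: center (0, 1/2), radius 1/12; u2: center (-1/5, -9/20), radius 1/60; u3: center (-1/4, -9/20), radius 1/50 and the second u1: center (1/2, -1/24), radius 1/60; u2: center (1/2, -1/12), radius 1/60; u3: center (0, -1/2), radius 1/5

Reducing the first expression gives u1: center (0, 1/2), radius 1/12; u2: center (-1/5, -9/20), radius 1/60; u3: center (-1/4, -9/20), radius 1/50
Reducing the second expression gives u1: center (1/2, -1/24), radius 1/60; u2: center (1/2, -1/12), radius 1/60; u3: center (0, -1/2), radius 1/5
The normal forms differ: not equal.


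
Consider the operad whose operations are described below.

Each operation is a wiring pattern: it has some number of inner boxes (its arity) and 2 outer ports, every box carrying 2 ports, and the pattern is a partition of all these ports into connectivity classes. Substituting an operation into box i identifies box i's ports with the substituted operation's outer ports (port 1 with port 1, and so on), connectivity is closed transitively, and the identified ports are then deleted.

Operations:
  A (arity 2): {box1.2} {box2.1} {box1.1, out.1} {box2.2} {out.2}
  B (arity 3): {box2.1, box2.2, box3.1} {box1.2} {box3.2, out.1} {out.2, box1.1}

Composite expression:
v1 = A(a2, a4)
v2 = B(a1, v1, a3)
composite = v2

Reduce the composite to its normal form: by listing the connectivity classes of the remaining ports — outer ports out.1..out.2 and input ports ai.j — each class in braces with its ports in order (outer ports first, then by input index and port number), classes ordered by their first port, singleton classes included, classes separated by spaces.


{out.1, a3.2} {out.2, a1.1} {a1.2} {a2.1, a3.1} {a2.2} {a4.1} {a4.2}


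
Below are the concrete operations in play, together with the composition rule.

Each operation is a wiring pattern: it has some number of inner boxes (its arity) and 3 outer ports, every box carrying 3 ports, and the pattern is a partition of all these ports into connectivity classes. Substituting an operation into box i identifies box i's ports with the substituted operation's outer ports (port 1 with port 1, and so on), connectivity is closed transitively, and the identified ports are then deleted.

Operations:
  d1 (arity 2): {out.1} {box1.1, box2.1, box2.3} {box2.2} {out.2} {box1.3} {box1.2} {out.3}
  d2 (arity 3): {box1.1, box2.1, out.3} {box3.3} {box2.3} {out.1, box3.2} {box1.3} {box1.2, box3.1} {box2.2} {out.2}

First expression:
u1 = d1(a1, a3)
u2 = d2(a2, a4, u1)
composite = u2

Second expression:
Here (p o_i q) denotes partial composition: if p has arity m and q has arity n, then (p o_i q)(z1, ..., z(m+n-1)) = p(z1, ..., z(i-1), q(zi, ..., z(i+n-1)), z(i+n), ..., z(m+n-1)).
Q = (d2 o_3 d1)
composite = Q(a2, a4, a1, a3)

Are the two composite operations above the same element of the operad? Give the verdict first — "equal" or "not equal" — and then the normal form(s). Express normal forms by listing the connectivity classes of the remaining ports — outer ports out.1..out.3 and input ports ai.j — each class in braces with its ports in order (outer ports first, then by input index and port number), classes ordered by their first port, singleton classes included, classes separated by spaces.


equal; the common form is {out.1} {out.2} {out.3, a2.1, a4.1} {a1.1, a3.1, a3.3} {a1.2} {a1.3} {a2.2} {a2.3} {a3.2} {a4.2} {a4.3}

Reducing the first expression gives {out.1} {out.2} {out.3, a2.1, a4.1} {a1.1, a3.1, a3.3} {a1.2} {a1.3} {a2.2} {a2.3} {a3.2} {a4.2} {a4.3}
Reducing the second expression gives {out.1} {out.2} {out.3, a2.1, a4.1} {a1.1, a3.1, a3.3} {a1.2} {a1.3} {a2.2} {a2.3} {a3.2} {a4.2} {a4.3}
The forms coincide; equal.


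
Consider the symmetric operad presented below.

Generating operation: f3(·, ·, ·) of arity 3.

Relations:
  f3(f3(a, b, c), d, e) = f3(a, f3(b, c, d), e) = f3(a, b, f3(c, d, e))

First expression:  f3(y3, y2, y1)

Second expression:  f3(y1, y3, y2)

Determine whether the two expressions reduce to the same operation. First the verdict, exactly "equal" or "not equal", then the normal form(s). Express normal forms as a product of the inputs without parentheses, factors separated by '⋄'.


not equal; first: y3 ⋄ y2 ⋄ y1; second: y1 ⋄ y3 ⋄ y2


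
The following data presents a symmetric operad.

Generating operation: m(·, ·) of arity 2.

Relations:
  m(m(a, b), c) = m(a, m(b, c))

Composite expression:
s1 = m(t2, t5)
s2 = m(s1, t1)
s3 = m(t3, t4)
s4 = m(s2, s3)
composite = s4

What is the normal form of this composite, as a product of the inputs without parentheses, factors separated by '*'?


t2 * t5 * t1 * t3 * t4

Under associativity of m, the answer is the t's in reading order.
m(t2, t5) flattens to t2 * t5
m(m(t2, t5), t1) flattens to t2 * t5 * t1
m(t3, t4) flattens to t3 * t4
m(m(m(t2, t5), t1), m(t3, t4)) flattens to t2 * t5 * t1 * t3 * t4


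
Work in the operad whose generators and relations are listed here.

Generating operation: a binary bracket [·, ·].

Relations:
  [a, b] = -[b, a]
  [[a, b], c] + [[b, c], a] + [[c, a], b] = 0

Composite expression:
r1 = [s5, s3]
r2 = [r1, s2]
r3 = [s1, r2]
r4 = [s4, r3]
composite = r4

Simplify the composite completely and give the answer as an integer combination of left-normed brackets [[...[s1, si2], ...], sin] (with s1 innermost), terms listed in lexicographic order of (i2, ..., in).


-[[[[s1, s2], s3], s5], s4] + [[[[s1, s2], s5], s3], s4] + [[[[s1, s3], s5], s2], s4] - [[[[s1, s5], s3], s2], s4]

A multilinear Lie element is pinned by s1-initial words (s1 innermost).
Composite bracket: [s4, [s1, [[s5, s3], s2]]]
Expanding via [a, b] = ab - ba: 16 signed words (2^4 = 16).
Keep just the words that open with s1:
  the word s1s2s3s5s4 carries sign -1 and contributes -[[[[s1, s2], s3], s5], s4]
  the word s1s2s5s3s4 carries sign +1 and contributes +[[[[s1, s2], s5], s3], s4]
  the word s1s3s5s2s4 carries sign +1 and contributes +[[[[s1, s3], s5], s2], s4]
  the word s1s5s3s2s4 carries sign -1 and contributes -[[[[s1, s5], s3], s2], s4]


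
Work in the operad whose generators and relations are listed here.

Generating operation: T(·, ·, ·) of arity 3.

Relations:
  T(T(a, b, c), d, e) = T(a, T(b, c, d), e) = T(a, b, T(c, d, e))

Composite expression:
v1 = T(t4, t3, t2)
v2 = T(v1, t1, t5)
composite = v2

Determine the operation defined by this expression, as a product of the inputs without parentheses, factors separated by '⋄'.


t4 ⋄ t3 ⋄ t2 ⋄ t1 ⋄ t5

Under associativity of T, the answer is the t's in reading order.
T(t4, t3, t2) unparenthesizes to t4 ⋄ t3 ⋄ t2
T(T(t4, t3, t2), t1, t5) unparenthesizes to t4 ⋄ t3 ⋄ t2 ⋄ t1 ⋄ t5


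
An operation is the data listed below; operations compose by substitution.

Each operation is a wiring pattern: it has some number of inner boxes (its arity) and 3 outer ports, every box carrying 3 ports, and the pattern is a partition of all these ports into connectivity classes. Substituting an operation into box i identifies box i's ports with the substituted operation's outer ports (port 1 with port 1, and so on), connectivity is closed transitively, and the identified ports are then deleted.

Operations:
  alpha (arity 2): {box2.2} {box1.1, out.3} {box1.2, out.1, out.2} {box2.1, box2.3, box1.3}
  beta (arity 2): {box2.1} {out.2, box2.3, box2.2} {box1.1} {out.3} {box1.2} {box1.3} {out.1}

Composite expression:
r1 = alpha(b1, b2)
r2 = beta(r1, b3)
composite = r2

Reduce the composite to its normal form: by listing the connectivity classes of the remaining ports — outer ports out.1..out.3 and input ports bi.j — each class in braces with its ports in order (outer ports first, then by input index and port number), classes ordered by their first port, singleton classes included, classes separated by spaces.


{out.1} {out.2, b3.2, b3.3} {out.3} {b1.1} {b1.2} {b1.3, b2.1, b2.3} {b2.2} {b3.1}

Treat the ports identified at beta as solder joints: merge, then drop.
the subtree at alpha composes to {out.1, out.2, b1.2} {out.3, b1.1} {b1.3, b2.1, b2.3} {b2.2} on (b1, b2); out.j = own outer ports
the subtree at beta composes to {out.1} {out.2, b3.2, b3.3} {out.3} {b1.1} {b1.2} {b1.3, b2.1, b2.3} {b2.2} {b3.1} on (b1, b2, b3); out.j = own outer ports


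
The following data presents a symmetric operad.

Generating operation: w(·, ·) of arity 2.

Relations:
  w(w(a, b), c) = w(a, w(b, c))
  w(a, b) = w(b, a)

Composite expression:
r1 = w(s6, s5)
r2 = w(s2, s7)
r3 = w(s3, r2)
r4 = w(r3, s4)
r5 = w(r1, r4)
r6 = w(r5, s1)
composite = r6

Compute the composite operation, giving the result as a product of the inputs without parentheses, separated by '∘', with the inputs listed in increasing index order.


s1 ∘ s2 ∘ s3 ∘ s4 ∘ s5 ∘ s6 ∘ s7

Shape and order are irrelevant to w; the s-input set decides.
w(s6, s5) linearizes to s6 ∘ s5
w(s2, s7) linearizes to s2 ∘ s7
w(s3, w(s2, s7)) linearizes to s3 ∘ s2 ∘ s7
w(w(s3, w(s2, s7)), s4) linearizes to s3 ∘ s2 ∘ s7 ∘ s4
w(w(s6, s5), w(w(s3, w(s2, s7)), s4)) linearizes to s6 ∘ s5 ∘ s3 ∘ s2 ∘ s7 ∘ s4
w(w(w(s6, s5), w(w(s3, w(s2, s7)), s4)), s1) linearizes to s6 ∘ s5 ∘ s3 ∘ s2 ∘ s7 ∘ s4 ∘ s1
reordering the factors by index: s1 ∘ s2 ∘ s3 ∘ s4 ∘ s5 ∘ s6 ∘ s7


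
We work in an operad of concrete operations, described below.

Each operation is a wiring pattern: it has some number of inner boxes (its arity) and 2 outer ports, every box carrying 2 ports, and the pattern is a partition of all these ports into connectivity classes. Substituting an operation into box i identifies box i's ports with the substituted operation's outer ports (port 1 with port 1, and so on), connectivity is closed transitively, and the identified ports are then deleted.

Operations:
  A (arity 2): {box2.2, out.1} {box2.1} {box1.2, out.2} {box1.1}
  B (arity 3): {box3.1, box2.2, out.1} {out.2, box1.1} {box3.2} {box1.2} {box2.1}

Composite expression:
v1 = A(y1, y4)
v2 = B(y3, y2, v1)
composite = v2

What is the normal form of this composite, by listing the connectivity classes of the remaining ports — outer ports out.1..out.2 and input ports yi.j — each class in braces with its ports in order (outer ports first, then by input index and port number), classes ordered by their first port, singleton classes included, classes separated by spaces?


{out.1, y2.2, y4.2} {out.2, y3.1} {y1.1} {y1.2} {y2.1} {y3.2} {y4.1}

Connectivity passes through glued B-boundaries; trace each wire chain.
through A, on inputs (y1, y4): {out.1, y4.2} {out.2, y1.2} {y1.1} {y4.1} (out.j = stage outer ports)
through B, on inputs (y3, y2, y1, y4): {out.1, y2.2, y4.2} {out.2, y3.1} {y1.1} {y1.2} {y2.1} {y3.2} {y4.1} (out.j = stage outer ports)
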